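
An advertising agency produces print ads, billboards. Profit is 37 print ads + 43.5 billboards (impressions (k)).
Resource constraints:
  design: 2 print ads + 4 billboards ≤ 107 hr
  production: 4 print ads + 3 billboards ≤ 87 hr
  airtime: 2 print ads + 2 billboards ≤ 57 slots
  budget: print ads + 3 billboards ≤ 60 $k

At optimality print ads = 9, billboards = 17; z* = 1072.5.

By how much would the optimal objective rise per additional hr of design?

0

Check each constraint at x*: design 86/107 (slack 21); production 87/87 (tight); airtime 52/57 (slack 5); budget 60/60 (tight).
By complementary slackness, y = 0 for the non-binding constraints.
From A_Bᵀ y = c: 4·y_production + 1·y_budget = 37; 3·y_production + 3·y_budget = 43.5.
→ y_production = 7.5 and y_budget = 7.
Shadow price of design = 0.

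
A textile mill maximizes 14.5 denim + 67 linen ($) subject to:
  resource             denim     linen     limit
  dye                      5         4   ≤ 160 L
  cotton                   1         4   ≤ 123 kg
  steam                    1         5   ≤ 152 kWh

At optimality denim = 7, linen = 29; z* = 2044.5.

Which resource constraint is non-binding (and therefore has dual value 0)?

dye: 151/160 (slack 9)
cotton: 123/123 (binding)
steam: 152/152 (binding)
By complementary slackness, a constraint with positive slack has shadow price 0 → dye.

dye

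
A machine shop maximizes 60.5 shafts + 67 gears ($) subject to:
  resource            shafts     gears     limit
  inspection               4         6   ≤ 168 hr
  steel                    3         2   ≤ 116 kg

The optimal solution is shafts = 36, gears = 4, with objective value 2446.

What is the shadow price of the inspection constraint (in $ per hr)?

8

At the optimum: inspection uses 168 of 168 (binding); steel uses 116 of 116 (binding).
From A_Bᵀ y = c: 4·y_inspection + 3·y_steel = 60.5; 6·y_inspection + 2·y_steel = 67.
→ y_inspection = 8 and y_steel = 9.5.
Shadow price of inspection = 8.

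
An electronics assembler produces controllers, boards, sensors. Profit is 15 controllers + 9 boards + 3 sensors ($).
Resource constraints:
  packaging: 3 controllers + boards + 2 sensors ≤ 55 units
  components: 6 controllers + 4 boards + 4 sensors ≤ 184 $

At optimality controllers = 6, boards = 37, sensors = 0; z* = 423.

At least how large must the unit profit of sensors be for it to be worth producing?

10

At the optimum: packaging uses 55 of 55 (binding); components uses 184 of 184 (binding).
The binding rows give the dual system: 3·y_packaging + 6·y_components = 15 and 1·y_packaging + 4·y_components = 9.
Solving: y_packaging = 1, y_components = 2.
sensors enters the basis when its profit ≥ yᵀa₃ = 1·2 + 2·4 = 10.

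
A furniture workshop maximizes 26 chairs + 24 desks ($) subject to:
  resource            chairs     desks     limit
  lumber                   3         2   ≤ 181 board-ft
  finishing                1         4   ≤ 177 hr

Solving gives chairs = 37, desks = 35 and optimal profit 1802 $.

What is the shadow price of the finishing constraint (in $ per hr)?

2

At the optimum: lumber uses 181 of 181 (binding); finishing uses 177 of 177 (binding).
Dual feasibility on the basic columns requires 3·y_lumber + 1·y_finishing = 26, 2·y_lumber + 4·y_finishing = 24.
This yields shadow prices y_lumber = 8, y_finishing = 2.
Shadow price of finishing = 2.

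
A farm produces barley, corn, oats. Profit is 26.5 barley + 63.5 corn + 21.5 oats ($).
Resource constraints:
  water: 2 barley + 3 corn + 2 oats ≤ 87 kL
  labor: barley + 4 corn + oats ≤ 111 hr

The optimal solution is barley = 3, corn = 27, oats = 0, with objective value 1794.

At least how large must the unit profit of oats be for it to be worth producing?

Check each constraint at x*: water 87/87 (tight); labor 111/111 (tight).
From A_Bᵀ y = c: 2·y_water + 1·y_labor = 26.5; 3·y_water + 4·y_labor = 63.5.
Solving: y_water = 8.5, y_labor = 9.5.
oats enters the basis when its profit ≥ yᵀa₃ = 8.5·2 + 9.5·1 = 26.5.

26.5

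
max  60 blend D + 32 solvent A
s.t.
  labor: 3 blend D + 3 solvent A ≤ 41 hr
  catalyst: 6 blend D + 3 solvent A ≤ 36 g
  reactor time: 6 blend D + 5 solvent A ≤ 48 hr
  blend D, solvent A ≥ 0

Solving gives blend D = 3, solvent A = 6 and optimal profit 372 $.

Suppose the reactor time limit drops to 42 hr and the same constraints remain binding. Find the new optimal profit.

366

Check each constraint at x*: labor 27/41 (slack 14); catalyst 36/36 (tight); reactor time 48/48 (tight).
Since labor is not tight, its dual is 0.
From A_Bᵀ y = c: 6·y_catalyst + 6·y_reactor time = 60; 3·y_catalyst + 5·y_reactor time = 32.
Solving: y_catalyst = 9, y_reactor time = 1.
Δz = y_reactor time·Δb = 1 × (-6) = -6, so new z* = 372 − 6 = 366.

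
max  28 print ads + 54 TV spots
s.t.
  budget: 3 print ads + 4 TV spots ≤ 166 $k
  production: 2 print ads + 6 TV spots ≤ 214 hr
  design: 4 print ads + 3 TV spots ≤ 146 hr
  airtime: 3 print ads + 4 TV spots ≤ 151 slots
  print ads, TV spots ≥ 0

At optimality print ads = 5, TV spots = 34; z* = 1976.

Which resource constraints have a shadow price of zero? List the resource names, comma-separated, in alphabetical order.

budget: 151/166 (slack 15)
production: 214/214 (binding)
design: 122/146 (slack 24)
airtime: 151/151 (binding)
By complementary slackness, a constraint with positive slack has shadow price 0 → budget, design.

budget, design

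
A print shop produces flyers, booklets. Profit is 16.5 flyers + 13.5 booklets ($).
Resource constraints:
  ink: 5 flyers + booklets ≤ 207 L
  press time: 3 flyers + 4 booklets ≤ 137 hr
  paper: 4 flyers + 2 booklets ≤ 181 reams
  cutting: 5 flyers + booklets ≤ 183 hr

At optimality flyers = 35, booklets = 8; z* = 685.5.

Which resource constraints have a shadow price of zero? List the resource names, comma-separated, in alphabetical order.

ink: 183/207 (slack 24)
press time: 137/137 (binding)
paper: 156/181 (slack 25)
cutting: 183/183 (binding)
By complementary slackness, a constraint with positive slack has shadow price 0 → ink, paper.

ink, paper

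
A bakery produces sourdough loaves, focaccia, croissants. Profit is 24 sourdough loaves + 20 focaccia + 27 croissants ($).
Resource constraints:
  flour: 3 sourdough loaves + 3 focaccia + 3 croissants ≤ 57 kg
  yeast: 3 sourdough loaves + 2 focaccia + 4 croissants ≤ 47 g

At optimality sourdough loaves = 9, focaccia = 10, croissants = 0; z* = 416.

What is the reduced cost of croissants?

At the optimum: flour uses 57 of 57 (binding); yeast uses 47 of 47 (binding).
From A_Bᵀ y = c: 3·y_flour + 3·y_yeast = 24; 3·y_flour + 2·y_yeast = 20.
Solving: y_flour = 4, y_yeast = 4.
Reduced cost of croissants: c₃ − yᵀa₃ = 27 − (4·3 + 4·4) = 27 − 28 = -1.

-1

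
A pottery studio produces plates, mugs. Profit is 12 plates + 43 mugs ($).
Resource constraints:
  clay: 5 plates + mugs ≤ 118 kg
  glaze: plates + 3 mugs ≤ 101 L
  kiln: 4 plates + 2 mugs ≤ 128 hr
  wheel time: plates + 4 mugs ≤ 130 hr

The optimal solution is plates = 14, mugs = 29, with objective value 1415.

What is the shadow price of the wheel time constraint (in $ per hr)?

Check each constraint at x*: clay 99/118 (slack 19); glaze 101/101 (tight); kiln 114/128 (slack 14); wheel time 130/130 (tight).
Since clay, kiln are not tight, their duals are 0.
The binding rows give the dual system: 1·y_glaze + 1·y_wheel time = 12 and 3·y_glaze + 4·y_wheel time = 43.
→ y_glaze = 5 and y_wheel time = 7.
Shadow price of wheel time = 7.

7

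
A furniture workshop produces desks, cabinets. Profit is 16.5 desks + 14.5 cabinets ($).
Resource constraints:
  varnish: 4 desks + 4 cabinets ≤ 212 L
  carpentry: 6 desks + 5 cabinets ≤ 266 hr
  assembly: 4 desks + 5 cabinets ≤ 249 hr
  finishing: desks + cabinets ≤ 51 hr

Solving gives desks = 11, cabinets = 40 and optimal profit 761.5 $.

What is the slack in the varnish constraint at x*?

8

varnish used = 4·11 + 4·40 = 204; slack = 212 − 204 = 8.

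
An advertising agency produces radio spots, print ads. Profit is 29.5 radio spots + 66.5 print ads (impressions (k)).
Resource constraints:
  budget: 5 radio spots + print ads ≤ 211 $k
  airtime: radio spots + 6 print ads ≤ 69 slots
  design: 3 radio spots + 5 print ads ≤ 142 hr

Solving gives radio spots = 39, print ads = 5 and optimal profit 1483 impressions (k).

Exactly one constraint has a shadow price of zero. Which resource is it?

budget: 200/211 (slack 11)
airtime: 69/69 (binding)
design: 142/142 (binding)
By complementary slackness, a constraint with positive slack has shadow price 0 → budget.

budget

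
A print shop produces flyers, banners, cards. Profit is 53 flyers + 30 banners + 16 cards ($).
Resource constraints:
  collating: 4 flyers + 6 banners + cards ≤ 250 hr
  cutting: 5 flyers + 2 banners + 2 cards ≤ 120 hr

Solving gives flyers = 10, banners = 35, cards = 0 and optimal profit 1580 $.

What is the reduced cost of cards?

-4

At the optimum: collating uses 250 of 250 (binding); cutting uses 120 of 120 (binding).
From A_Bᵀ y = c: 4·y_collating + 5·y_cutting = 53; 6·y_collating + 2·y_cutting = 30.
This yields shadow prices y_collating = 2, y_cutting = 9.
Reduced cost of cards: c₃ − yᵀa₃ = 16 − (2·1 + 9·2) = 16 − 20 = -4.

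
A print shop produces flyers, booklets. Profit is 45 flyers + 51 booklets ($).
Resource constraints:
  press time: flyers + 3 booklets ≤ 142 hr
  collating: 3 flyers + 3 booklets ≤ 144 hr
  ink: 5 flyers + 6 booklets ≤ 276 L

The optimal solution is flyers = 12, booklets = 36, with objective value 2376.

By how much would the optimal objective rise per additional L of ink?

At the optimum: press time uses 120 of 142 (slack = 22); collating uses 144 of 144 (binding); ink uses 276 of 276 (binding).
By complementary slackness, y = 0 for the non-binding constraint.
Dual feasibility on the basic columns requires 3·y_collating + 5·y_ink = 45, 3·y_collating + 6·y_ink = 51.
This yields shadow prices y_collating = 5, y_ink = 6.
Shadow price of ink = 6.

6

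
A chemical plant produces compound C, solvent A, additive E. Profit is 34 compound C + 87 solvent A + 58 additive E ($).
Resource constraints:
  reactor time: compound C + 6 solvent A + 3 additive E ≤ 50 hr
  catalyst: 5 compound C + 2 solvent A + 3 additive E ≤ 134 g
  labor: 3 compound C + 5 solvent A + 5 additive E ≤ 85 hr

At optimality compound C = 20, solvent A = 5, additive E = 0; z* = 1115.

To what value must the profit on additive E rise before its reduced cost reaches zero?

At the optimum: reactor time uses 50 of 50 (binding); catalyst uses 110 of 134 (slack = 24); labor uses 85 of 85 (binding).
Slack constraints have shadow price 0 (complementary slackness).
From A_Bᵀ y = c: 1·y_reactor time + 3·y_labor = 34; 6·y_reactor time + 5·y_labor = 87.
This yields shadow prices y_reactor time = 7, y_labor = 9.
additive E enters the basis when its profit ≥ yᵀa₃ = 7·3 + 9·5 = 66.

66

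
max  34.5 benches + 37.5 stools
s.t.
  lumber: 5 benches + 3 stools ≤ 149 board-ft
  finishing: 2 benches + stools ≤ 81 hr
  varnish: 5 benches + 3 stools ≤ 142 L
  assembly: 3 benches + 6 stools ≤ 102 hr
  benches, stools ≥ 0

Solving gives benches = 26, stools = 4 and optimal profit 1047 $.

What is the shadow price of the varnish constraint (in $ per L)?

Binding: varnish and assembly. Non-binding: lumber (7 unused), finishing (25 unused).
By complementary slackness, y = 0 for the non-binding constraints.
From A_Bᵀ y = c: 5·y_varnish + 3·y_assembly = 34.5; 3·y_varnish + 6·y_assembly = 37.5.
→ y_varnish = 4.5 and y_assembly = 4.
Shadow price of varnish = 4.5.

4.5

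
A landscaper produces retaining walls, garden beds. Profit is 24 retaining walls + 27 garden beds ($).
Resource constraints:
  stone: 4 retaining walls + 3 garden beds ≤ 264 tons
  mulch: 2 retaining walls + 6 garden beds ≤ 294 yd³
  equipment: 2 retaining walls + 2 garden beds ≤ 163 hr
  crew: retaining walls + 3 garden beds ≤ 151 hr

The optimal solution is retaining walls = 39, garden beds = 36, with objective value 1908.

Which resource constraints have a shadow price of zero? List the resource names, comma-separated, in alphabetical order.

stone: 264/264 (binding)
mulch: 294/294 (binding)
equipment: 150/163 (slack 13)
crew: 147/151 (slack 4)
By complementary slackness, a constraint with positive slack has shadow price 0 → crew, equipment.

crew, equipment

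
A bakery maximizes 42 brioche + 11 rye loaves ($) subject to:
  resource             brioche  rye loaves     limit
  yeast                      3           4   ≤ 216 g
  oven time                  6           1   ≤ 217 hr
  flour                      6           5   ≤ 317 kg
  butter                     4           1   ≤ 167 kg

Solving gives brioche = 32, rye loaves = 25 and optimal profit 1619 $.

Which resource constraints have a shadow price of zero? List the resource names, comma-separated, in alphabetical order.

butter, yeast

yeast: 196/216 (slack 20)
oven time: 217/217 (binding)
flour: 317/317 (binding)
butter: 153/167 (slack 14)
By complementary slackness, a constraint with positive slack has shadow price 0 → butter, yeast.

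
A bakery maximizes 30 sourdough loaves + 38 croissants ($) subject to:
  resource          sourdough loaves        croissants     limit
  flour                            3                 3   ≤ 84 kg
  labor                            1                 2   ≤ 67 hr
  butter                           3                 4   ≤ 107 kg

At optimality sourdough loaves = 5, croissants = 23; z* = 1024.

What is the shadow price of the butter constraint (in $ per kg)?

At the optimum: flour uses 84 of 84 (binding); labor uses 51 of 67 (slack = 16); butter uses 107 of 107 (binding).
Slack constraints have shadow price 0 (complementary slackness).
Dual feasibility on the basic columns requires 3·y_flour + 3·y_butter = 30, 3·y_flour + 4·y_butter = 38.
This yields shadow prices y_flour = 2, y_butter = 8.
Shadow price of butter = 8.

8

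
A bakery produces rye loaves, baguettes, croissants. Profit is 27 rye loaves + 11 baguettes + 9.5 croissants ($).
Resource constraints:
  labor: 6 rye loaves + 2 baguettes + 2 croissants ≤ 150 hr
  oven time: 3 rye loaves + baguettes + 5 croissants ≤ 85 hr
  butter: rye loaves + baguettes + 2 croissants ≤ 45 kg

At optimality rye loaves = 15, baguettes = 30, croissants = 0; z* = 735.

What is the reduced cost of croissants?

Binding: labor and butter. Non-binding: oven time (10 unused).
Slack constraints have shadow price 0 (complementary slackness).
From A_Bᵀ y = c: 6·y_labor + 1·y_butter = 27; 2·y_labor + 1·y_butter = 11.
This yields shadow prices y_labor = 4, y_butter = 3.
Reduced cost of croissants: c₃ − yᵀa₃ = 9.5 − (4·2 + 3·2) = 9.5 − 14 = -4.5.

-4.5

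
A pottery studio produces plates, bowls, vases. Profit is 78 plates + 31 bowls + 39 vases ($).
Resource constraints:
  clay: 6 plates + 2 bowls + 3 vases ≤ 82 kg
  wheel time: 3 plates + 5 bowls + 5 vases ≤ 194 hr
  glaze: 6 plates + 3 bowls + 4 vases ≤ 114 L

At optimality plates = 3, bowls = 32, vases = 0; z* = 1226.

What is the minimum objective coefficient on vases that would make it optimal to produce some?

Binding: clay and glaze. Non-binding: wheel time (25 unused).
By complementary slackness, y = 0 for the non-binding constraint.
The binding rows give the dual system: 6·y_clay + 6·y_glaze = 78 and 2·y_clay + 3·y_glaze = 31.
→ y_clay = 8 and y_glaze = 5.
vases enters the basis when its profit ≥ yᵀa₃ = 8·3 + 5·4 = 44.

44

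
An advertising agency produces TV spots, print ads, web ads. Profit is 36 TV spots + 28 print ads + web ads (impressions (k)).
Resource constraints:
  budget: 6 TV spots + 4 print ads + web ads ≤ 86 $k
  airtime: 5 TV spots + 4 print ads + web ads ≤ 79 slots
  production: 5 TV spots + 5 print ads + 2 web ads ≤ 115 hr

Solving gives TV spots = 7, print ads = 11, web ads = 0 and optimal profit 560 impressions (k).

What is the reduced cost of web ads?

-6

Check each constraint at x*: budget 86/86 (tight); airtime 79/79 (tight); production 90/115 (slack 25).
Slack constraints have shadow price 0 (complementary slackness).
The binding rows give the dual system: 6·y_budget + 5·y_airtime = 36 and 4·y_budget + 4·y_airtime = 28.
This yields shadow prices y_budget = 1, y_airtime = 6.
Reduced cost of web ads: c₃ − yᵀa₃ = 1 − (1·1 + 6·1) = 1 − 7 = -6.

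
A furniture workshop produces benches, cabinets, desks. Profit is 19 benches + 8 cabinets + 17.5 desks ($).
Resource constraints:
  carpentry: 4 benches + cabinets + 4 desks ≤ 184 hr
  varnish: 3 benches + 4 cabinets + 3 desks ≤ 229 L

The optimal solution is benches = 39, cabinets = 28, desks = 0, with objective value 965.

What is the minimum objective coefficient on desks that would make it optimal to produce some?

19

Both carpentry and varnish are binding at x*.
Dual feasibility on the basic columns requires 4·y_carpentry + 3·y_varnish = 19, 1·y_carpentry + 4·y_varnish = 8.
→ y_carpentry = 4 and y_varnish = 1.
desks enters the basis when its profit ≥ yᵀa₃ = 4·4 + 1·3 = 19.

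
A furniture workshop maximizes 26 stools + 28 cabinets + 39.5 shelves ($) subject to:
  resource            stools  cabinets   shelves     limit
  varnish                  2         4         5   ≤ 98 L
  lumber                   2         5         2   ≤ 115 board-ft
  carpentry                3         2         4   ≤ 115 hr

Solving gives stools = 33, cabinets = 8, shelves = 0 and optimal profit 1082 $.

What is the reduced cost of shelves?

Binding: varnish and carpentry. Non-binding: lumber (9 unused).
Slack constraints have shadow price 0 (complementary slackness).
Dual feasibility on the basic columns requires 2·y_varnish + 3·y_carpentry = 26, 4·y_varnish + 2·y_carpentry = 28.
Solving: y_varnish = 4, y_carpentry = 6.
Reduced cost of shelves: c₃ − yᵀa₃ = 39.5 − (4·5 + 6·4) = 39.5 − 44 = -4.5.

-4.5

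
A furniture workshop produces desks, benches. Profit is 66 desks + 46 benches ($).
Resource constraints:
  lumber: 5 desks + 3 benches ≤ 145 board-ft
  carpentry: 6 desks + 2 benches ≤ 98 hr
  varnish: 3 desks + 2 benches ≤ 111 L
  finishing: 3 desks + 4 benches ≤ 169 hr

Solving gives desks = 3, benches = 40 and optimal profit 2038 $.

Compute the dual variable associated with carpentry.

At the optimum: lumber uses 135 of 145 (slack = 10); carpentry uses 98 of 98 (binding); varnish uses 89 of 111 (slack = 22); finishing uses 169 of 169 (binding).
By complementary slackness, y = 0 for the non-binding constraints.
From A_Bᵀ y = c: 6·y_carpentry + 3·y_finishing = 66; 2·y_carpentry + 4·y_finishing = 46.
→ y_carpentry = 7 and y_finishing = 8.
Shadow price of carpentry = 7.

7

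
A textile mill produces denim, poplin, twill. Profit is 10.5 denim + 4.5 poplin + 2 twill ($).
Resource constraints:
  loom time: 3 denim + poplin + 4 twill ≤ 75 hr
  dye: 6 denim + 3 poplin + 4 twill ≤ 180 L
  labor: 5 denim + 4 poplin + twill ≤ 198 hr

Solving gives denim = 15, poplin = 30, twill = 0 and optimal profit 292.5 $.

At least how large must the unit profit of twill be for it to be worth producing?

10

At the optimum: loom time uses 75 of 75 (binding); dye uses 180 of 180 (binding); labor uses 195 of 198 (slack = 3).
By complementary slackness, y = 0 for the non-binding constraint.
Dual feasibility on the basic columns requires 3·y_loom time + 6·y_dye = 10.5, 1·y_loom time + 3·y_dye = 4.5.
This yields shadow prices y_loom time = 1.5, y_dye = 1.
twill enters the basis when its profit ≥ yᵀa₃ = 1.5·4 + 1·4 = 10.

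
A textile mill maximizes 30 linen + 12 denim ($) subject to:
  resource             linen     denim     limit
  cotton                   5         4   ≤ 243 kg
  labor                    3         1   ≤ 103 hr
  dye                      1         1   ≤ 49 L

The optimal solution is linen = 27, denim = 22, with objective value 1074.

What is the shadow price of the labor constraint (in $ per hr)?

Binding: labor and dye. Non-binding: cotton (20 unused).
Slack constraints have shadow price 0 (complementary slackness).
The binding rows give the dual system: 3·y_labor + 1·y_dye = 30 and 1·y_labor + 1·y_dye = 12.
Solving: y_labor = 9, y_dye = 3.
Shadow price of labor = 9.

9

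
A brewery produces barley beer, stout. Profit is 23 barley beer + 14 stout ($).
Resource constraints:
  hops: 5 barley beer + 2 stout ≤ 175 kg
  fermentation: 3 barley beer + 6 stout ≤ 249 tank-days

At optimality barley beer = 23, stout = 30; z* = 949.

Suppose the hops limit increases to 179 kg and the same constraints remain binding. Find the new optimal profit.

Both hops and fermentation are binding at x*.
The binding rows give the dual system: 5·y_hops + 3·y_fermentation = 23 and 2·y_hops + 6·y_fermentation = 14.
This yields shadow prices y_hops = 4, y_fermentation = 1.
Δz = y_hops·Δb = 4 × (4) = 16, so new z* = 949 + 16 = 965.

965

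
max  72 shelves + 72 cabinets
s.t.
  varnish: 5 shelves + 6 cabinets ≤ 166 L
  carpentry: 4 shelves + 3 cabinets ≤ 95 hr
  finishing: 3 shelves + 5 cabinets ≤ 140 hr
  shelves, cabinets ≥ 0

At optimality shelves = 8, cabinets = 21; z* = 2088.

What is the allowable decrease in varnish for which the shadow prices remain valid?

Binding constraints: varnish, carpentry. The basis is B = [[5,6],[4,3]] with det -9.
Per unit decrease in varnish, x* moves by d = (0.3333, -0.4444).
The basis stays optimal until cabinets reaches 0; allowable decrease = 47.25 L.

47.25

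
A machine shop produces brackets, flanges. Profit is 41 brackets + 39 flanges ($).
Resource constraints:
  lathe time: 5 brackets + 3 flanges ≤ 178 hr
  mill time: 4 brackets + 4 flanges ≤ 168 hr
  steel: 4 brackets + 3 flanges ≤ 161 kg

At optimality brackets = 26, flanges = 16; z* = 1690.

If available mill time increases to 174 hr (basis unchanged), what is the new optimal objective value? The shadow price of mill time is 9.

Δb = 6, so new z* = 1690 + (9)·(6) = 1690 + 54 = 1744.

1744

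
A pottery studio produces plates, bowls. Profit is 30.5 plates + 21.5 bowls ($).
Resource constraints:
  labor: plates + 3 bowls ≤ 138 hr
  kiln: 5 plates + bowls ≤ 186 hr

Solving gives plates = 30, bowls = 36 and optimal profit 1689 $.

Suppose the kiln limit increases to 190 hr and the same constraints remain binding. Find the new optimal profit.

1709

Both labor and kiln are binding at x*.
Dual feasibility on the basic columns requires 1·y_labor + 5·y_kiln = 30.5, 3·y_labor + 1·y_kiln = 21.5.
→ y_labor = 5.5 and y_kiln = 5.
Δz = y_kiln·Δb = 5 × (4) = 20, so new z* = 1689 + 20 = 1709.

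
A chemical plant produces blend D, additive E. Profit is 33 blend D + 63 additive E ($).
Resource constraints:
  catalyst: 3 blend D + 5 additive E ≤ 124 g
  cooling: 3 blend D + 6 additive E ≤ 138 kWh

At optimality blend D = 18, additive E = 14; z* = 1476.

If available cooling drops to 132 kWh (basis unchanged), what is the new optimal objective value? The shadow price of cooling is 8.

Δb = -6, so new z* = 1476 + (8)·(-6) = 1476 − 48 = 1428.

1428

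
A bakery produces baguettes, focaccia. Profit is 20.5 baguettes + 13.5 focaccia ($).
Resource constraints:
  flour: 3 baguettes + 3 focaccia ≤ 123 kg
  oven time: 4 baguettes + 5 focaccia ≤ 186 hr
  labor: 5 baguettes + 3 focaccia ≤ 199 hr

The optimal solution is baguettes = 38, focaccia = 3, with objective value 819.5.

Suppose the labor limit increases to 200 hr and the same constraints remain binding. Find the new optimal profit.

823

Check each constraint at x*: flour 123/123 (tight); oven time 167/186 (slack 19); labor 199/199 (tight).
By complementary slackness, y = 0 for the non-binding constraint.
Dual feasibility on the basic columns requires 3·y_flour + 5·y_labor = 20.5, 3·y_flour + 3·y_labor = 13.5.
→ y_flour = 1 and y_labor = 3.5.
Δz = y_labor·Δb = 3.5 × (1) = 3.5, so new z* = 819.5 + 3.5 = 823.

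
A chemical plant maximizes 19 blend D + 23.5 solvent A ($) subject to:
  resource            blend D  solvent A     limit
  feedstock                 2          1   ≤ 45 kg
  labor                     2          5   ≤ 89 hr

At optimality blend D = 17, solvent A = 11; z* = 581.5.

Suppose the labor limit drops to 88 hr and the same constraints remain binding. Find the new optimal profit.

Both feedstock and labor are binding at x*.
Dual feasibility on the basic columns requires 2·y_feedstock + 2·y_labor = 19, 1·y_feedstock + 5·y_labor = 23.5.
→ y_feedstock = 6 and y_labor = 3.5.
Δz = y_labor·Δb = 3.5 × (-1) = -3.5, so new z* = 581.5 − 3.5 = 578.

578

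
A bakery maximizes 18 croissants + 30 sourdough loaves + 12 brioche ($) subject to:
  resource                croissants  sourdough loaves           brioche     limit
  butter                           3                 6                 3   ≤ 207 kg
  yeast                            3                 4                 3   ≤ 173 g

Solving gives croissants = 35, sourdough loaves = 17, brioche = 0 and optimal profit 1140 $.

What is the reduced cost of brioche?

Check each constraint at x*: butter 207/207 (tight); yeast 173/173 (tight).
From A_Bᵀ y = c: 3·y_butter + 3·y_yeast = 18; 6·y_butter + 4·y_yeast = 30.
Solving: y_butter = 3, y_yeast = 3.
Reduced cost of brioche: c₃ − yᵀa₃ = 12 − (3·3 + 3·3) = 12 − 18 = -6.

-6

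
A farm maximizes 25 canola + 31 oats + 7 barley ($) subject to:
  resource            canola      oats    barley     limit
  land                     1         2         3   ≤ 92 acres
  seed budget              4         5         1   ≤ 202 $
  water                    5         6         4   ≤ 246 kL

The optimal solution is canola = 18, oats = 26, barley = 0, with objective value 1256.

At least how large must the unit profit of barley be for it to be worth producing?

9

At the optimum: land uses 70 of 92 (slack = 22); seed budget uses 202 of 202 (binding); water uses 246 of 246 (binding).
Since land is not tight, its dual is 0.
The binding rows give the dual system: 4·y_seed budget + 5·y_water = 25 and 5·y_seed budget + 6·y_water = 31.
Solving: y_seed budget = 5, y_water = 1.
barley enters the basis when its profit ≥ yᵀa₃ = 5·1 + 1·4 = 9.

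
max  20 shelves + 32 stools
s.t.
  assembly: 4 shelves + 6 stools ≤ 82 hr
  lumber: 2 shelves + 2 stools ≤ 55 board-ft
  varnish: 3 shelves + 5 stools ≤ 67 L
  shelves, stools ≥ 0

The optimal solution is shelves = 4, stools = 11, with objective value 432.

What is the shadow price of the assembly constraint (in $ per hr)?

Binding: assembly and varnish. Non-binding: lumber (25 unused).
Slack constraints have shadow price 0 (complementary slackness).
The binding rows give the dual system: 4·y_assembly + 3·y_varnish = 20 and 6·y_assembly + 5·y_varnish = 32.
Solving: y_assembly = 2, y_varnish = 4.
Shadow price of assembly = 2.

2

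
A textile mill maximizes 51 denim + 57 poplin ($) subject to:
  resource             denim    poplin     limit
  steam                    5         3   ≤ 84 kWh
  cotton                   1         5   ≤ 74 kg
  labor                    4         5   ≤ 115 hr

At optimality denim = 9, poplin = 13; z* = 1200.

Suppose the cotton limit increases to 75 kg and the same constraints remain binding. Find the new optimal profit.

1206

Check each constraint at x*: steam 84/84 (tight); cotton 74/74 (tight); labor 101/115 (slack 14).
Slack constraints have shadow price 0 (complementary slackness).
Dual feasibility on the basic columns requires 5·y_steam + 1·y_cotton = 51, 3·y_steam + 5·y_cotton = 57.
Solving: y_steam = 9, y_cotton = 6.
Δz = y_cotton·Δb = 6 × (1) = 6, so new z* = 1200 + 6 = 1206.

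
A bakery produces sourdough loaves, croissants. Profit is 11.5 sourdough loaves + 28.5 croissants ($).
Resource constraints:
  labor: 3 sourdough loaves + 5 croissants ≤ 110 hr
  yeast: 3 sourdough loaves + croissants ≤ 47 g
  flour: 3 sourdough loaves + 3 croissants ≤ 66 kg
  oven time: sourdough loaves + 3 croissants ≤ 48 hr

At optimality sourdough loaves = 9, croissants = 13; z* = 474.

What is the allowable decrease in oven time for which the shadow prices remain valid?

Binding constraints: flour, oven time. The basis is B = [[3,3],[1,3]] with det 6.
Per unit decrease in oven time, x* moves by d = (0.5, -0.5).
The basis stays optimal until yeast becomes binding; allowable decrease = 7 hr.

7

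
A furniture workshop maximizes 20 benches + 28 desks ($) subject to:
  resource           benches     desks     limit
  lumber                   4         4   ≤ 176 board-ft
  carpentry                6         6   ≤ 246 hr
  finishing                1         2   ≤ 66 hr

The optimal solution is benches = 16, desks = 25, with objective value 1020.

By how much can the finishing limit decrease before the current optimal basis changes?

25

Binding constraints: carpentry, finishing. The basis is B = [[6,6],[1,2]] with det 6.
Per unit decrease in finishing, x* moves by d = (1, -1).
The basis stays optimal until desks reaches 0; allowable decrease = 25 hr.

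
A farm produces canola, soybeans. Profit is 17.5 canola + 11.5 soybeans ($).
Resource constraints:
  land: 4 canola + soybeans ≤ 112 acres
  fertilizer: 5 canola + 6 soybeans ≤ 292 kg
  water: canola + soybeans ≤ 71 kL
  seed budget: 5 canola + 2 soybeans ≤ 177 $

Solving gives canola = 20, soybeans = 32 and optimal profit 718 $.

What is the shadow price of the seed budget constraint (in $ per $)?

0

At the optimum: land uses 112 of 112 (binding); fertilizer uses 292 of 292 (binding); water uses 52 of 71 (slack = 19); seed budget uses 164 of 177 (slack = 13).
Slack constraints have shadow price 0 (complementary slackness).
Dual feasibility on the basic columns requires 4·y_land + 5·y_fertilizer = 17.5, 1·y_land + 6·y_fertilizer = 11.5.
→ y_land = 2.5 and y_fertilizer = 1.5.
Shadow price of seed budget = 0.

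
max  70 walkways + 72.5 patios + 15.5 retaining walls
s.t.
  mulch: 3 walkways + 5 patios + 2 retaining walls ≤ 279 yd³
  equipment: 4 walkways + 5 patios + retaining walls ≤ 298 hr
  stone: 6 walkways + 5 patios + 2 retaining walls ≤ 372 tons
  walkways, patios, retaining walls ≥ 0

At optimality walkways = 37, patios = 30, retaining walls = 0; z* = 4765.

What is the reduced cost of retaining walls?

-5

Binding: equipment and stone. Non-binding: mulch (18 unused).
Slack constraints have shadow price 0 (complementary slackness).
Dual feasibility on the basic columns requires 4·y_equipment + 6·y_stone = 70, 5·y_equipment + 5·y_stone = 72.5.
→ y_equipment = 8.5 and y_stone = 6.
Reduced cost of retaining walls: c₃ − yᵀa₃ = 15.5 − (8.5·1 + 6·2) = 15.5 − 20.5 = -5.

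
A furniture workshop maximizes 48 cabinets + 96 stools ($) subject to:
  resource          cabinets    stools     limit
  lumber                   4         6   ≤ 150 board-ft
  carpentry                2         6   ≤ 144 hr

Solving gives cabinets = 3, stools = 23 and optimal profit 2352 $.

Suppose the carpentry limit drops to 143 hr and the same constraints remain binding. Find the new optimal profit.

Both lumber and carpentry are binding at x*.
The binding rows give the dual system: 4·y_lumber + 2·y_carpentry = 48 and 6·y_lumber + 6·y_carpentry = 96.
→ y_lumber = 8 and y_carpentry = 8.
Δz = y_carpentry·Δb = 8 × (-1) = -8, so new z* = 2352 − 8 = 2344.

2344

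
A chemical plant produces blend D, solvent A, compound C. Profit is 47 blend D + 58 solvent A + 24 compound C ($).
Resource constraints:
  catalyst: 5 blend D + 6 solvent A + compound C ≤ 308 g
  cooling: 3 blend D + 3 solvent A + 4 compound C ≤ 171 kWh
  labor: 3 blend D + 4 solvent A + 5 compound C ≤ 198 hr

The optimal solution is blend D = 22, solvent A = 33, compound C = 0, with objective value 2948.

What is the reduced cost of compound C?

At the optimum: catalyst uses 308 of 308 (binding); cooling uses 165 of 171 (slack = 6); labor uses 198 of 198 (binding).
Slack constraints have shadow price 0 (complementary slackness).
Dual feasibility on the basic columns requires 5·y_catalyst + 3·y_labor = 47, 6·y_catalyst + 4·y_labor = 58.
→ y_catalyst = 7 and y_labor = 4.
Reduced cost of compound C: c₃ − yᵀa₃ = 24 − (7·1 + 4·5) = 24 − 27 = -3.

-3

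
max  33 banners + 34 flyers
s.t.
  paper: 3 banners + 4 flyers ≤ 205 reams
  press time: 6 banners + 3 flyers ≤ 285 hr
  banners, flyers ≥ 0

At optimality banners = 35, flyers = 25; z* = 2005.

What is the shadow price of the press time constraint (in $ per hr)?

2

Both paper and press time are binding at x*.
From A_Bᵀ y = c: 3·y_paper + 6·y_press time = 33; 4·y_paper + 3·y_press time = 34.
This yields shadow prices y_paper = 7, y_press time = 2.
Shadow price of press time = 2.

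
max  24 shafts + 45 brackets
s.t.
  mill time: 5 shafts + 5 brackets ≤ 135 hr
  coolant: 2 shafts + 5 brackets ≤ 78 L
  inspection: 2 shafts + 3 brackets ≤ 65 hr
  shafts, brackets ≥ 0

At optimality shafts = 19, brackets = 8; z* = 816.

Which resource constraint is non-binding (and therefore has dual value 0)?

mill time: 135/135 (binding)
coolant: 78/78 (binding)
inspection: 62/65 (slack 3)
By complementary slackness, a constraint with positive slack has shadow price 0 → inspection.

inspection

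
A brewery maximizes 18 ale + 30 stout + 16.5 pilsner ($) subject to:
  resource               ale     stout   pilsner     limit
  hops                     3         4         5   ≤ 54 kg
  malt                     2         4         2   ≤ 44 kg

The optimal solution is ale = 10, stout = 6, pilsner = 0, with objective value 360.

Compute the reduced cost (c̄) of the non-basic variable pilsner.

At the optimum: hops uses 54 of 54 (binding); malt uses 44 of 44 (binding).
The binding rows give the dual system: 3·y_hops + 2·y_malt = 18 and 4·y_hops + 4·y_malt = 30.
Solving: y_hops = 3, y_malt = 4.5.
Reduced cost of pilsner: c₃ − yᵀa₃ = 16.5 − (3·5 + 4.5·2) = 16.5 − 24 = -7.5.

-7.5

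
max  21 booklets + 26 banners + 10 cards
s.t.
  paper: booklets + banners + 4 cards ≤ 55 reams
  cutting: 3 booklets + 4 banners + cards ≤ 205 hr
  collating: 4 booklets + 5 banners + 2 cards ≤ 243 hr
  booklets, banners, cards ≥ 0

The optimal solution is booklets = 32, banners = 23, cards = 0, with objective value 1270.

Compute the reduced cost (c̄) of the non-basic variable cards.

-4

Binding: paper and collating. Non-binding: cutting (17 unused).
Slack constraints have shadow price 0 (complementary slackness).
Dual feasibility on the basic columns requires 1·y_paper + 4·y_collating = 21, 1·y_paper + 5·y_collating = 26.
This yields shadow prices y_paper = 1, y_collating = 5.
Reduced cost of cards: c₃ − yᵀa₃ = 10 − (1·4 + 5·2) = 10 − 14 = -4.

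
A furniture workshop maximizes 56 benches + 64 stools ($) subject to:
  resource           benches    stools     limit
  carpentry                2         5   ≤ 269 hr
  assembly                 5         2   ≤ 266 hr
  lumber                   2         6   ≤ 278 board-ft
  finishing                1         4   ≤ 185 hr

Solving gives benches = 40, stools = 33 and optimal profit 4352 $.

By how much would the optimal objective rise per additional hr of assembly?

8

Check each constraint at x*: carpentry 245/269 (slack 24); assembly 266/266 (tight); lumber 278/278 (tight); finishing 172/185 (slack 13).
By complementary slackness, y = 0 for the non-binding constraints.
The binding rows give the dual system: 5·y_assembly + 2·y_lumber = 56 and 2·y_assembly + 6·y_lumber = 64.
→ y_assembly = 8 and y_lumber = 8.
Shadow price of assembly = 8.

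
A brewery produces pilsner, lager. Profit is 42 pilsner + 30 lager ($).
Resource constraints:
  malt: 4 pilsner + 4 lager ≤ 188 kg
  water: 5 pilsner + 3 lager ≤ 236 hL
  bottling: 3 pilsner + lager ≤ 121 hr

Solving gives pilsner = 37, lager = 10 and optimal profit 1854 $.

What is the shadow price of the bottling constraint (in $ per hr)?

Binding: malt and bottling. Non-binding: water (21 unused).
Slack constraints have shadow price 0 (complementary slackness).
Dual feasibility on the basic columns requires 4·y_malt + 3·y_bottling = 42, 4·y_malt + 1·y_bottling = 30.
Solving: y_malt = 6, y_bottling = 6.
Shadow price of bottling = 6.

6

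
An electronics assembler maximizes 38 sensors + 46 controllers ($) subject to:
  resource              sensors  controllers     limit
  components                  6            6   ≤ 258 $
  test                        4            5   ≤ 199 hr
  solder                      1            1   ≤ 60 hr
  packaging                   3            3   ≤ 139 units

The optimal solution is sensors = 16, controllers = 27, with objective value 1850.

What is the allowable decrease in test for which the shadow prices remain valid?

27

Binding constraints: components, test. The basis is B = [[6,6],[4,5]] with det 6.
Per unit decrease in test, x* moves by d = (1, -1).
The basis stays optimal until controllers reaches 0; allowable decrease = 27 hr.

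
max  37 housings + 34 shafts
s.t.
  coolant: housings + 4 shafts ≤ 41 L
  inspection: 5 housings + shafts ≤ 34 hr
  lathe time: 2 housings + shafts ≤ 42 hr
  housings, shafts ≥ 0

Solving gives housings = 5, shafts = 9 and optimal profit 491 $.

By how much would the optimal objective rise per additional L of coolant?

At the optimum: coolant uses 41 of 41 (binding); inspection uses 34 of 34 (binding); lathe time uses 19 of 42 (slack = 23).
Slack constraints have shadow price 0 (complementary slackness).
Dual feasibility on the basic columns requires 1·y_coolant + 5·y_inspection = 37, 4·y_coolant + 1·y_inspection = 34.
Solving: y_coolant = 7, y_inspection = 6.
Shadow price of coolant = 7.

7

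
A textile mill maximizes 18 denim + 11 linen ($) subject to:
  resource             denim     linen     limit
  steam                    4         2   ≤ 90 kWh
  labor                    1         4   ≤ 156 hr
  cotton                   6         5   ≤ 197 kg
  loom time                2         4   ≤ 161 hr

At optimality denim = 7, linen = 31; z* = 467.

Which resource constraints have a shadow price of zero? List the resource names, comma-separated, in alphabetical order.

steam: 90/90 (binding)
labor: 131/156 (slack 25)
cotton: 197/197 (binding)
loom time: 138/161 (slack 23)
By complementary slackness, a constraint with positive slack has shadow price 0 → labor, loom time.

labor, loom time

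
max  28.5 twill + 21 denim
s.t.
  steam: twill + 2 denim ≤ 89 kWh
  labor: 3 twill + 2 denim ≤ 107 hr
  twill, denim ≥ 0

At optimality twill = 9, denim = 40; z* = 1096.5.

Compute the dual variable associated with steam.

At the optimum: steam uses 89 of 89 (binding); labor uses 107 of 107 (binding).
From A_Bᵀ y = c: 1·y_steam + 3·y_labor = 28.5; 2·y_steam + 2·y_labor = 21.
→ y_steam = 1.5 and y_labor = 9.
Shadow price of steam = 1.5.

1.5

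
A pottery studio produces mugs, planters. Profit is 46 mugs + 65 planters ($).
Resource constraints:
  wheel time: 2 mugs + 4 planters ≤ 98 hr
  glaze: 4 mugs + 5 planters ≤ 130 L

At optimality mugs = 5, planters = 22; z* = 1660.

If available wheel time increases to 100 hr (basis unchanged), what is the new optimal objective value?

1670

Check each constraint at x*: wheel time 98/98 (tight); glaze 130/130 (tight).
The binding rows give the dual system: 2·y_wheel time + 4·y_glaze = 46 and 4·y_wheel time + 5·y_glaze = 65.
This yields shadow prices y_wheel time = 5, y_glaze = 9.
Δz = y_wheel time·Δb = 5 × (2) = 10, so new z* = 1660 + 10 = 1670.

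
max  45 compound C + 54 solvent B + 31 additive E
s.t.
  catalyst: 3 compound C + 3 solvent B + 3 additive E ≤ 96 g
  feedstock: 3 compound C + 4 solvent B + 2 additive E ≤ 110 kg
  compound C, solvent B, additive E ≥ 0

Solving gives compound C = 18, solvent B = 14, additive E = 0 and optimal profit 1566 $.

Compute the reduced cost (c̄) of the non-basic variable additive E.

At the optimum: catalyst uses 96 of 96 (binding); feedstock uses 110 of 110 (binding).
Dual feasibility on the basic columns requires 3·y_catalyst + 3·y_feedstock = 45, 3·y_catalyst + 4·y_feedstock = 54.
→ y_catalyst = 6 and y_feedstock = 9.
Reduced cost of additive E: c₃ − yᵀa₃ = 31 − (6·3 + 9·2) = 31 − 36 = -5.

-5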